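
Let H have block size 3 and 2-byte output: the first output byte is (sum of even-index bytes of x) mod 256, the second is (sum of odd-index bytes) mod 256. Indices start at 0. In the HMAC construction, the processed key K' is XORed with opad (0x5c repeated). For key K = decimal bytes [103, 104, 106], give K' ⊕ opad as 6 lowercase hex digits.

3b3436

Key decimal bytes [103, 104, 106] = 67 68 6a is exactly B = 3 bytes: K' = 67 68 6a.
XOR each byte with 0x5c: 67⊕5c=3b, 68⊕5c=34, 6a⊕5c=36.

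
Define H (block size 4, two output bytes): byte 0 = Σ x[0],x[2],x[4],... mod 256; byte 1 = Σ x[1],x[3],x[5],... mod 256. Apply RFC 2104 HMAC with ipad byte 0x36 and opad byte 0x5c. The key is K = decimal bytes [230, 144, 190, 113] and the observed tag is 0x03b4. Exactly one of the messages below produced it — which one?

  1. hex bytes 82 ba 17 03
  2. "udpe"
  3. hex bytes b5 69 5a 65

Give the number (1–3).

Key decimal bytes [230, 144, 190, 113] = e6 90 be 71 is exactly B = 4 bytes: K' = e6 90 be 71.
K' ⊕ ipad = d0 a6 88 47; K' ⊕ opad = ba cc e2 2d.
m1: inner = H(d0 a6 88 47 82 ba 17 03) = f1 aa; tag = H(ba cc e2 2d f1 aa) = 8da3
m2: inner = H(d0 a6 88 47 75 64 70 65) = 3d b6; tag = H(ba cc e2 2d 3d b6) = d9af
m3: inner = H(d0 a6 88 47 b5 69 5a 65) = 67 bb; tag = H(ba cc e2 2d 67 bb) = 03b4 ← matches

3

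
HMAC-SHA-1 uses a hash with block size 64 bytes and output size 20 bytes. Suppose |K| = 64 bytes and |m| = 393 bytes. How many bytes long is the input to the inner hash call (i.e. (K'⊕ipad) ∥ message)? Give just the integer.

457

Key is 64 ≤ 64 bytes, zero-padded: |K'| = 64.
Inner input = (K'⊕ipad) ∥ m → 64 + 393 = 457 bytes.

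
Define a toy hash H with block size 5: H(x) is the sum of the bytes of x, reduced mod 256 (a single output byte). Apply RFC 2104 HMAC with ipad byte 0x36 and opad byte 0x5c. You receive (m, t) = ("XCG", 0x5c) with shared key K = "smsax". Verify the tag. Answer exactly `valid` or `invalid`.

valid

Key "smsax" = 73 6d 73 61 78 is exactly B = 5 bytes: K' = 73 6d 73 61 78.
K' ⊕ ipad = 45 5b 45 57 4e; K' ⊕ opad = 2f 31 2f 3d 24.
Inner hash: sum = 69+91+69+87+78+88+67+71 = 620; mod 256 = 108 → 6c.
Outer hash (recomputed tag): sum = 47+49+47+61+36+108 = 348; mod 256 = 92 → 5c.
Recomputed tag = 5c; claimed = 5c → match.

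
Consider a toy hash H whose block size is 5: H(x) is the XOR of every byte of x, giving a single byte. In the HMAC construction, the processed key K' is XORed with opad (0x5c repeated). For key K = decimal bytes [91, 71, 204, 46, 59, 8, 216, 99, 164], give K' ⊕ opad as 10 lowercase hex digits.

8e5c5c5c5c

Key decimal bytes [91, 71, 204, 46, 59, 8, 216, 99, 164] = 5b 47 cc 2e 3b 08 d8 63 a4 is 9 bytes > B = 5, so hash it first: H(key) = d2, then zero-pad to 5 bytes: K' = d2 00 00 00 00.
XOR each byte with 0x5c: d2⊕5c=8e, 00⊕5c=5c, 00⊕5c=5c, 00⊕5c=5c, 00⊕5c=5c.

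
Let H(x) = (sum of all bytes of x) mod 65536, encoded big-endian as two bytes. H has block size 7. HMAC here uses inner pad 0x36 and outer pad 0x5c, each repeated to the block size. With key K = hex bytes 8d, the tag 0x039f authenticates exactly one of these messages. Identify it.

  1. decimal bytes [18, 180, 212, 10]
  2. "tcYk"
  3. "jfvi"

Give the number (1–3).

Key hex bytes 8d is 1 byte ≤ B = 7; zero-pad to 7 bytes: K' = 8d 00 00 00 00 00 00.
K' ⊕ ipad = bb 36 36 36 36 36 36; K' ⊕ opad = d1 5c 5c 5c 5c 5c 5c.
m1: inner = H(bb 36 36 36 36 36 36 12 b4 d4 0a) = 03 a3; tag = H(d1 5c 5c 5c 5c 5c 5c 03 a3) = 039f ← matches
m2: inner = H(bb 36 36 36 36 36 36 74 63 59 6b) = 03 9a; tag = H(d1 5c 5c 5c 5c 5c 5c 03 9a) = 0396
m3: inner = H(bb 36 36 36 36 36 36 6a 66 76 69) = 03 ae; tag = H(d1 5c 5c 5c 5c 5c 5c 03 ae) = 03aa

1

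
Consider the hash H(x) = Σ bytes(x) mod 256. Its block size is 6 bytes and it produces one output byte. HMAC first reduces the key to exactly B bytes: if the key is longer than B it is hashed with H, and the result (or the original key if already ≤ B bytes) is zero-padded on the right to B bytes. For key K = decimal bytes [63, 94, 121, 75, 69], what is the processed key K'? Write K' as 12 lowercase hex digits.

Key decimal bytes [63, 94, 121, 75, 69] = 3f 5e 79 4b 45 is 5 bytes ≤ B = 6; zero-pad to 6 bytes: K' = 3f 5e 79 4b 45 00.

3f5e794b4500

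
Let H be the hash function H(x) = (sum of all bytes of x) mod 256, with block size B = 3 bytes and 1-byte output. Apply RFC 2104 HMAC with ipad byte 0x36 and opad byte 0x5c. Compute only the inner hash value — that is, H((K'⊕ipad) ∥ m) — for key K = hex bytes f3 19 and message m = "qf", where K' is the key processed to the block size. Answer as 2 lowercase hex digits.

01

Key hex bytes f3 19 is 2 bytes ≤ B = 3; zero-pad to 3 bytes: K' = f3 19 00.
K' ⊕ ipad = c5 2f 36.
Inner input = c5 2f 36 ∥ 71 66.
Inner hash: sum = 197+47+54+113+102 = 513; mod 256 = 1 → 01.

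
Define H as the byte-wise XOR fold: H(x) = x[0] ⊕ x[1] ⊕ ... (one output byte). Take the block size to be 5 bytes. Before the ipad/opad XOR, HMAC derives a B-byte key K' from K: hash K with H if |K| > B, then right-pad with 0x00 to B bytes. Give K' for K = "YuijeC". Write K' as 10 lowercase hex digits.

|K| = 6 > B = 5, so first hash the key.
H(K): XOR 59⊕75⊕69⊕6a⊕65⊕43 = 09.
Zero-pad H(K) = 09 to 5 bytes: K' = 09 00 00 00 00.

0900000000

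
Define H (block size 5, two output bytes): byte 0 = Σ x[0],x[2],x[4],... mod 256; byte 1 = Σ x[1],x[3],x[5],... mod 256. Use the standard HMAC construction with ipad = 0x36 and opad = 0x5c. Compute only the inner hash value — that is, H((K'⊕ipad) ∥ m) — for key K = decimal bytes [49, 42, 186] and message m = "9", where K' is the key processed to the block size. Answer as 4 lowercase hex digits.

c98b

Key decimal bytes [49, 42, 186] = 31 2a ba is 3 bytes ≤ B = 5; zero-pad to 5 bytes: K' = 31 2a ba 00 00.
K' ⊕ ipad = 07 1c 8c 36 36.
Inner input = 07 1c 8c 36 36 ∥ 39.
Inner hash: even-index sum = 201 mod 256 = 201; odd-index sum = 139 mod 256 = 139 → c9 8b.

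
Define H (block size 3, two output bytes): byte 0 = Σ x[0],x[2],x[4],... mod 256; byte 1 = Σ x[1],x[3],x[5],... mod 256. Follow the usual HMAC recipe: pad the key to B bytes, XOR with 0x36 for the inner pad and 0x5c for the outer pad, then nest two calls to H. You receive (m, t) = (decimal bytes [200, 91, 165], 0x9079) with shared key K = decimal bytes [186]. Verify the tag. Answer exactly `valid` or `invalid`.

Key decimal bytes [186] = ba is 1 byte ≤ B = 3; zero-pad to 3 bytes: K' = ba 00 00.
K' ⊕ ipad = 8c 36 36; K' ⊕ opad = e6 5c 5c.
Inner hash: even-index sum = 285 mod 256 = 29; odd-index sum = 419 mod 256 = 163 → 1d a3.
Outer hash (recomputed tag): even-index sum = 485 mod 256 = 229; odd-index sum = 121 mod 256 = 121 → e5 79.
Recomputed tag = e579; claimed = 9079 → mismatch.

invalid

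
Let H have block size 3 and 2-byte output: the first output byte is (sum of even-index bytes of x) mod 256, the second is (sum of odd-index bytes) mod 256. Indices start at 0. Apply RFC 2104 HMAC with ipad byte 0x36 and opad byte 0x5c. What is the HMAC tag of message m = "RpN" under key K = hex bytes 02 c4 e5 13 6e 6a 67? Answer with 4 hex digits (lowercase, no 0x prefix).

534d

Key hex bytes 02 c4 e5 13 6e 6a 67 is 7 bytes > B = 3, so hash it first: H(key) = bc 41, then zero-pad to 3 bytes: K' = bc 41 00.
K' ⊕ ipad = 8a 77 36.  K' ⊕ opad = e0 1d 5c.
Inner input = (K'⊕ipad) ∥ m = 8a 77 36 ∥ 52 70 4e.
Inner hash: even-index sum = 304 mod 256 = 48; odd-index sum = 279 mod 256 = 23 → 30 17.
Outer input = (K'⊕opad) ∥ inner = e0 1d 5c ∥ 30 17.
Outer hash (tag): even-index sum = 339 mod 256 = 83; odd-index sum = 77 mod 256 = 77 → 53 4d.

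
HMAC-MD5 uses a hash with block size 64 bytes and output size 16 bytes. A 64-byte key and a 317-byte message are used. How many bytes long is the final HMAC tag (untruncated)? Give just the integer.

The tag is one MD5 digest: 16 bytes.

16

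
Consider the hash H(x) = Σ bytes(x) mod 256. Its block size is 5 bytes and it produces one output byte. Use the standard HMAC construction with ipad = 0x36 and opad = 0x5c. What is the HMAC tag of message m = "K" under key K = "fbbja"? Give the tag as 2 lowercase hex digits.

1f

Key "fbbja" = 66 62 62 6a 61 is exactly B = 5 bytes: K' = 66 62 62 6a 61.
K' ⊕ ipad = 50 54 54 5c 57.  K' ⊕ opad = 3a 3e 3e 36 3d.
Inner input = (K'⊕ipad) ∥ m = 50 54 54 5c 57 ∥ 4b.
Inner hash: sum = 80+84+84+92+87+75 = 502; mod 256 = 246 → f6.
Outer input = (K'⊕opad) ∥ inner = 3a 3e 3e 36 3d ∥ f6.
Outer hash (tag): sum = 58+62+62+54+61+246 = 543; mod 256 = 31 → 1f.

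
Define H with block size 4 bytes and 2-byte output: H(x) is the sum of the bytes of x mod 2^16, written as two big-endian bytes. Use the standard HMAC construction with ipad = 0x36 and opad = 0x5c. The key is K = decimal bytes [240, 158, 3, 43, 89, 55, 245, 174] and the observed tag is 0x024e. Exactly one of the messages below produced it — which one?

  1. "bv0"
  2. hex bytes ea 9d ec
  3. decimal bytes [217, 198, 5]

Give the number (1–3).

1

Key decimal bytes [240, 158, 3, 43, 89, 55, 245, 174] = f0 9e 03 2b 59 37 f5 ae is 8 bytes > B = 4, so hash it first: H(key) = 03 ef, then zero-pad to 4 bytes: K' = 03 ef 00 00.
K' ⊕ ipad = 35 d9 36 36; K' ⊕ opad = 5f b3 5c 5c.
m1: inner = H(35 d9 36 36 62 76 30) = 02 82; tag = H(5f b3 5c 5c 02 82) = 024e ← matches
m2: inner = H(35 d9 36 36 ea 9d ec) = 03 ed; tag = H(5f b3 5c 5c 03 ed) = 02ba
m3: inner = H(35 d9 36 36 d9 c6 05) = 03 1e; tag = H(5f b3 5c 5c 03 1e) = 01eb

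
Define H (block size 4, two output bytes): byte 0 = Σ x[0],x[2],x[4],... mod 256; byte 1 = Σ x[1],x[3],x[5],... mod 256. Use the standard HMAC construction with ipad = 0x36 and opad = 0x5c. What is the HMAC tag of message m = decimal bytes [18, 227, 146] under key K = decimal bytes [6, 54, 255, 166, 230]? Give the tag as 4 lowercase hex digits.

cadf

Key decimal bytes [6, 54, 255, 166, 230] = 06 36 ff a6 e6 is 5 bytes > B = 4, so hash it first: H(key) = eb dc, then zero-pad to 4 bytes: K' = eb dc 00 00.
K' ⊕ ipad = dd ea 36 36.  K' ⊕ opad = b7 80 5c 5c.
Inner input = (K'⊕ipad) ∥ m = dd ea 36 36 ∥ 12 e3 92.
Inner hash: even-index sum = 439 mod 256 = 183; odd-index sum = 515 mod 256 = 3 → b7 03.
Outer input = (K'⊕opad) ∥ inner = b7 80 5c 5c ∥ b7 03.
Outer hash (tag): even-index sum = 458 mod 256 = 202; odd-index sum = 223 mod 256 = 223 → ca df.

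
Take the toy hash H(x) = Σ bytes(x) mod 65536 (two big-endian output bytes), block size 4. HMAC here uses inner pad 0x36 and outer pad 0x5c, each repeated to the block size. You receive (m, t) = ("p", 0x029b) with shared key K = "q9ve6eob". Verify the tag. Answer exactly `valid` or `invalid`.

valid

Key "q9ve6eob" = 71 39 76 65 36 65 6f 62 is 8 bytes > B = 4, so hash it first: H(key) = 02 f1, then zero-pad to 4 bytes: K' = 02 f1 00 00.
K' ⊕ ipad = 34 c7 36 36; K' ⊕ opad = 5e ad 5c 5c.
Inner hash: sum = 52+199+54+54+112 = 471 → 01 d7.
Outer hash (recomputed tag): sum = 94+173+92+92+1+215 = 667 → 02 9b.
Recomputed tag = 029b; claimed = 029b → match.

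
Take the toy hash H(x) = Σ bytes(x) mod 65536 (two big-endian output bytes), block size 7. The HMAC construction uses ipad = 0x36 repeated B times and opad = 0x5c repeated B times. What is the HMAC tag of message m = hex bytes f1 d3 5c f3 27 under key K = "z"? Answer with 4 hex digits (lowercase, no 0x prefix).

Key "z" = 7a is 1 byte ≤ B = 7; zero-pad to 7 bytes: K' = 7a 00 00 00 00 00 00.
K' ⊕ ipad = 4c 36 36 36 36 36 36.  K' ⊕ opad = 26 5c 5c 5c 5c 5c 5c.
Inner input = (K'⊕ipad) ∥ m = 4c 36 36 36 36 36 36 ∥ f1 d3 5c f3 27.
Inner hash: sum = 76+54+54+54+54+54+54+241+211+92+243+39 = 1226 → 04 ca.
Outer input = (K'⊕opad) ∥ inner = 26 5c 5c 5c 5c 5c 5c ∥ 04 ca.
Outer hash (tag): sum = 38+92+92+92+92+92+92+4+202 = 796 → 03 1c.

031c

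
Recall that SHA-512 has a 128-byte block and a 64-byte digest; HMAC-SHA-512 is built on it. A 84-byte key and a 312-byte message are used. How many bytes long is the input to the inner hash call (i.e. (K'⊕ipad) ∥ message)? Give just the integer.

440

Key is 84 ≤ 128 bytes, zero-padded: |K'| = 128.
Inner input = (K'⊕ipad) ∥ m → 128 + 312 = 440 bytes.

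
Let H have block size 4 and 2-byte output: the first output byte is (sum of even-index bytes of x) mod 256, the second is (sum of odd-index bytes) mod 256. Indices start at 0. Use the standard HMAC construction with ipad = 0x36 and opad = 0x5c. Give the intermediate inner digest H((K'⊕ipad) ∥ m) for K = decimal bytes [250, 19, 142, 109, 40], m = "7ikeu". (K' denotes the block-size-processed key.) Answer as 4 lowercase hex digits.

Key decimal bytes [250, 19, 142, 109, 40] = fa 13 8e 6d 28 is 5 bytes > B = 4, so hash it first: H(key) = b0 80, then zero-pad to 4 bytes: K' = b0 80 00 00.
K' ⊕ ipad = 86 b6 36 36.
Inner input = 86 b6 36 36 ∥ 37 69 6b 65 75.
Inner hash: even-index sum = 467 mod 256 = 211; odd-index sum = 442 mod 256 = 186 → d3 ba.

d3ba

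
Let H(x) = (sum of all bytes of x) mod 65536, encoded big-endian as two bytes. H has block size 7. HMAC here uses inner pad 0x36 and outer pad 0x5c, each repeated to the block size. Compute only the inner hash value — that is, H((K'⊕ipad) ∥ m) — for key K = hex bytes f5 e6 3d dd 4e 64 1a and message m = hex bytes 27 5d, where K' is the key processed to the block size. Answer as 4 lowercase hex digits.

0403

Key hex bytes f5 e6 3d dd 4e 64 1a is exactly B = 7 bytes: K' = f5 e6 3d dd 4e 64 1a.
K' ⊕ ipad = c3 d0 0b eb 78 52 2c.
Inner input = c3 d0 0b eb 78 52 2c ∥ 27 5d.
Inner hash: sum = 195+208+11+235+120+82+44+39+93 = 1027 → 04 03.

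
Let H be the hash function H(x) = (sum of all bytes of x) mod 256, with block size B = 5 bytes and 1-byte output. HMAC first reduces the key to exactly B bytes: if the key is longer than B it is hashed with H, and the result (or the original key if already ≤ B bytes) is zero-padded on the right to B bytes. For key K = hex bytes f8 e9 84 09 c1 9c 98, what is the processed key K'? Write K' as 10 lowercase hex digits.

6300000000

|K| = 7 > B = 5, so first hash the key.
H(K): sum = 248+233+132+9+193+156+152 = 1123; mod 256 = 99 → 63.
Zero-pad H(K) = 63 to 5 bytes: K' = 63 00 00 00 00.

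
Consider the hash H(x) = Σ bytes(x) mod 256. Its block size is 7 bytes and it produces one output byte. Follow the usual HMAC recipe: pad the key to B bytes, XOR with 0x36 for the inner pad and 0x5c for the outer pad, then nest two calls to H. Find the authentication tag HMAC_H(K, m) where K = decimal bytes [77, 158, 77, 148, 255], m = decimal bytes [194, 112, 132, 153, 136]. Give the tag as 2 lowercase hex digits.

53

Key decimal bytes [77, 158, 77, 148, 255] = 4d 9e 4d 94 ff is 5 bytes ≤ B = 7; zero-pad to 7 bytes: K' = 4d 9e 4d 94 ff 00 00.
K' ⊕ ipad = 7b a8 7b a2 c9 36 36.  K' ⊕ opad = 11 c2 11 c8 a3 5c 5c.
Inner input = (K'⊕ipad) ∥ m = 7b a8 7b a2 c9 36 36 ∥ c2 70 84 99 88.
Inner hash: sum = 123+168+123+162+201+54+54+194+112+132+153+136 = 1612; mod 256 = 76 → 4c.
Outer input = (K'⊕opad) ∥ inner = 11 c2 11 c8 a3 5c 5c ∥ 4c.
Outer hash (tag): sum = 17+194+17+200+163+92+92+76 = 851; mod 256 = 83 → 53.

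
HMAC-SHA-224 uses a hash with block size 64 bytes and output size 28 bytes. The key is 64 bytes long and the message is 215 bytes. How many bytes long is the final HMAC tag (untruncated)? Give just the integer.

The tag is one SHA-224 digest: 28 bytes.

28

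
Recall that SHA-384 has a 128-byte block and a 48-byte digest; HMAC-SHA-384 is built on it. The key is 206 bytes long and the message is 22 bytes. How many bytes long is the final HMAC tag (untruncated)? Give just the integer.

The tag is one SHA-384 digest: 48 bytes.

48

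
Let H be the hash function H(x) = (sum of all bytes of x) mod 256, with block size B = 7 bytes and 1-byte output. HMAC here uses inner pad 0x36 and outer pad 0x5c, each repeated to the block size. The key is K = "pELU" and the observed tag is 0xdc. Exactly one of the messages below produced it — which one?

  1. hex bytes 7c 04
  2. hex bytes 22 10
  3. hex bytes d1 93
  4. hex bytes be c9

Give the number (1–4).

2

Key "pELU" = 70 45 4c 55 is 4 bytes ≤ B = 7; zero-pad to 7 bytes: K' = 70 45 4c 55 00 00 00.
K' ⊕ ipad = 46 73 7a 63 36 36 36; K' ⊕ opad = 2c 19 10 09 5c 5c 5c.
m1: inner = H(46 73 7a 63 36 36 36 7c 04) = b8; tag = H(2c 19 10 09 5c 5c 5c b8) = 2a
m2: inner = H(46 73 7a 63 36 36 36 22 10) = 6a; tag = H(2c 19 10 09 5c 5c 5c 6a) = dc ← matches
m3: inner = H(46 73 7a 63 36 36 36 d1 93) = 9c; tag = H(2c 19 10 09 5c 5c 5c 9c) = 0e
m4: inner = H(46 73 7a 63 36 36 36 be c9) = bf; tag = H(2c 19 10 09 5c 5c 5c bf) = 31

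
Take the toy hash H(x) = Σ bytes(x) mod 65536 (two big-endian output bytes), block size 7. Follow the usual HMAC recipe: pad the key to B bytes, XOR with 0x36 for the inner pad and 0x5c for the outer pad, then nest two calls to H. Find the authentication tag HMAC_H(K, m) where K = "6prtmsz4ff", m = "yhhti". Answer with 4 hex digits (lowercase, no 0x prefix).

0322

Key "6prtmsz4ff" = 36 70 72 74 6d 73 7a 34 66 66 is 10 bytes > B = 7, so hash it first: H(key) = 03 e6, then zero-pad to 7 bytes: K' = 03 e6 00 00 00 00 00.
K' ⊕ ipad = 35 d0 36 36 36 36 36.  K' ⊕ opad = 5f ba 5c 5c 5c 5c 5c.
Inner input = (K'⊕ipad) ∥ m = 35 d0 36 36 36 36 36 ∥ 79 68 68 74 69.
Inner hash: sum = 53+208+54+54+54+54+54+121+104+104+116+105 = 1081 → 04 39.
Outer input = (K'⊕opad) ∥ inner = 5f ba 5c 5c 5c 5c 5c ∥ 04 39.
Outer hash (tag): sum = 95+186+92+92+92+92+92+4+57 = 802 → 03 22.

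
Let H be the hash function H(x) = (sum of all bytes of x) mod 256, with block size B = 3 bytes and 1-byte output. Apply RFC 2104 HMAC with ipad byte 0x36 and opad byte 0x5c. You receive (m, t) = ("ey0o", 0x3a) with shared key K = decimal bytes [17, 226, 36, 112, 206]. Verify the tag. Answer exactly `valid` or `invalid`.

invalid

Key decimal bytes [17, 226, 36, 112, 206] = 11 e2 24 70 ce is 5 bytes > B = 3, so hash it first: H(key) = 55, then zero-pad to 3 bytes: K' = 55 00 00.
K' ⊕ ipad = 63 36 36; K' ⊕ opad = 09 5c 5c.
Inner hash: sum = 99+54+54+101+121+48+111 = 588; mod 256 = 76 → 4c.
Outer hash (recomputed tag): sum = 9+92+92+76 = 269; mod 256 = 13 → 0d.
Recomputed tag = 0d; claimed = 3a → mismatch.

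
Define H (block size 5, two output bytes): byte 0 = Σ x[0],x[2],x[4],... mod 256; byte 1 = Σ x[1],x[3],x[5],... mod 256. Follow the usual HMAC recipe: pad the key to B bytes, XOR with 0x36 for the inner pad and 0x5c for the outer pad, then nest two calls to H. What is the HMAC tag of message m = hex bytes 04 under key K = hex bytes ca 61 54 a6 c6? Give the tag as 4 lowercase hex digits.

2385

Key hex bytes ca 61 54 a6 c6 is exactly B = 5 bytes: K' = ca 61 54 a6 c6.
K' ⊕ ipad = fc 57 62 90 f0.  K' ⊕ opad = 96 3d 08 fa 9a.
Inner input = (K'⊕ipad) ∥ m = fc 57 62 90 f0 ∥ 04.
Inner hash: even-index sum = 590 mod 256 = 78; odd-index sum = 235 mod 256 = 235 → 4e eb.
Outer input = (K'⊕opad) ∥ inner = 96 3d 08 fa 9a ∥ 4e eb.
Outer hash (tag): even-index sum = 547 mod 256 = 35; odd-index sum = 389 mod 256 = 133 → 23 85.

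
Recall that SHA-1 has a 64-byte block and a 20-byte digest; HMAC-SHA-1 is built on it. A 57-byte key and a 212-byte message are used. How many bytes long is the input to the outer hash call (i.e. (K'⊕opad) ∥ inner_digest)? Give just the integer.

84

Key is 57 ≤ 64 bytes, zero-padded: |K'| = 64.
Outer input = (K'⊕opad) ∥ H(inner) → 64 + 20 = 84 bytes.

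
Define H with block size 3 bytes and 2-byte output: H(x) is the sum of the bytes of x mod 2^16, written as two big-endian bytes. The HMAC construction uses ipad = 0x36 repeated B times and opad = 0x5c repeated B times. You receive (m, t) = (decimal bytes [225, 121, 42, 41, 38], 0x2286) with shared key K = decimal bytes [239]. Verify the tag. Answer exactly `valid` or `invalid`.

Key decimal bytes [239] = ef is 1 byte ≤ B = 3; zero-pad to 3 bytes: K' = ef 00 00.
K' ⊕ ipad = d9 36 36; K' ⊕ opad = b3 5c 5c.
Inner hash: sum = 217+54+54+225+121+42+41+38 = 792 → 03 18.
Outer hash (recomputed tag): sum = 179+92+92+3+24 = 390 → 01 86.
Recomputed tag = 0186; claimed = 2286 → mismatch.

invalid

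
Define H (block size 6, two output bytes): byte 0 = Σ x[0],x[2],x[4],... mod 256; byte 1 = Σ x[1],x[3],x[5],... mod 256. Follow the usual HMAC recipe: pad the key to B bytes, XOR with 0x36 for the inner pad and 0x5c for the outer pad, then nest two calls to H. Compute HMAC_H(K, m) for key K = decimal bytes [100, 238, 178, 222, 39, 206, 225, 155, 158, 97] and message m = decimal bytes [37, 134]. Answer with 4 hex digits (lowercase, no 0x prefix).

Key decimal bytes [100, 238, 178, 222, 39, 206, 225, 155, 158, 97] = 64 ee b2 de 27 ce e1 9b 9e 61 is 10 bytes > B = 6, so hash it first: H(key) = bc 96, then zero-pad to 6 bytes: K' = bc 96 00 00 00 00.
K' ⊕ ipad = 8a a0 36 36 36 36.  K' ⊕ opad = e0 ca 5c 5c 5c 5c.
Inner input = (K'⊕ipad) ∥ m = 8a a0 36 36 36 36 ∥ 25 86.
Inner hash: even-index sum = 283 mod 256 = 27; odd-index sum = 402 mod 256 = 146 → 1b 92.
Outer input = (K'⊕opad) ∥ inner = e0 ca 5c 5c 5c 5c ∥ 1b 92.
Outer hash (tag): even-index sum = 435 mod 256 = 179; odd-index sum = 532 mod 256 = 20 → b3 14.

b314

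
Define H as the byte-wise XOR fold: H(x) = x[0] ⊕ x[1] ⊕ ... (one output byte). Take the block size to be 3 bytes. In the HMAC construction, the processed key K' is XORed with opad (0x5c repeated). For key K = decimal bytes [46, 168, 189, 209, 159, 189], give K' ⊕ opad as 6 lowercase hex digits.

Key decimal bytes [46, 168, 189, 209, 159, 189] = 2e a8 bd d1 9f bd is 6 bytes > B = 3, so hash it first: H(key) = c8, then zero-pad to 3 bytes: K' = c8 00 00.
XOR each byte with 0x5c: c8⊕5c=94, 00⊕5c=5c, 00⊕5c=5c.

945c5c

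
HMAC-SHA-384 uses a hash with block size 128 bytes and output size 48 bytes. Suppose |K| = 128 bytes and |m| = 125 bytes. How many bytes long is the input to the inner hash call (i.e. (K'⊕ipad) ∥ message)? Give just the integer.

253

Key is 128 ≤ 128 bytes, zero-padded: |K'| = 128.
Inner input = (K'⊕ipad) ∥ m → 128 + 125 = 253 bytes.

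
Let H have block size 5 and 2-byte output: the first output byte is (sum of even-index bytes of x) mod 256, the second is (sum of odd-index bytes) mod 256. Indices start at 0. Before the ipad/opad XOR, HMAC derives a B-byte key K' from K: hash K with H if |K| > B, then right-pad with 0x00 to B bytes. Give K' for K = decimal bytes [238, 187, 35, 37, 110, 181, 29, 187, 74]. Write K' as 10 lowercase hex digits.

e650000000

|K| = 9 > B = 5, so first hash the key.
H(K): even-index sum = 486 mod 256 = 230; odd-index sum = 592 mod 256 = 80 → e6 50.
Zero-pad H(K) = e6 50 to 5 bytes: K' = e6 50 00 00 00.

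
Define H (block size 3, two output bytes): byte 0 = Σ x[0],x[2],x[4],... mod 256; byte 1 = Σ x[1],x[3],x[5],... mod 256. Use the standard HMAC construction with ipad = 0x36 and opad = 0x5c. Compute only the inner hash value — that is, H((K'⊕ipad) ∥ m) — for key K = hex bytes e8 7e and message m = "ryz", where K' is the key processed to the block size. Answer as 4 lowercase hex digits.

Key hex bytes e8 7e is 2 bytes ≤ B = 3; zero-pad to 3 bytes: K' = e8 7e 00.
K' ⊕ ipad = de 48 36.
Inner input = de 48 36 ∥ 72 79 7a.
Inner hash: even-index sum = 397 mod 256 = 141; odd-index sum = 308 mod 256 = 52 → 8d 34.

8d34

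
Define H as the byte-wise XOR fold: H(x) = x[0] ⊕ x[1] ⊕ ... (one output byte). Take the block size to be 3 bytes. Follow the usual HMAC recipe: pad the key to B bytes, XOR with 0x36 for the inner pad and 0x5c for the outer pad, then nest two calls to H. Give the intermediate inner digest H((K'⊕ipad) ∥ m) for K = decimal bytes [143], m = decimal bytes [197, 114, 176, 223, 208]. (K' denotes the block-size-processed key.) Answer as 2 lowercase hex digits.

Key decimal bytes [143] = 8f is 1 byte ≤ B = 3; zero-pad to 3 bytes: K' = 8f 00 00.
K' ⊕ ipad = b9 36 36.
Inner input = b9 36 36 ∥ c5 72 b0 df d0.
Inner hash: XOR b9⊕36⊕36⊕c5⊕72⊕b0⊕df⊕d0 = b1.

b1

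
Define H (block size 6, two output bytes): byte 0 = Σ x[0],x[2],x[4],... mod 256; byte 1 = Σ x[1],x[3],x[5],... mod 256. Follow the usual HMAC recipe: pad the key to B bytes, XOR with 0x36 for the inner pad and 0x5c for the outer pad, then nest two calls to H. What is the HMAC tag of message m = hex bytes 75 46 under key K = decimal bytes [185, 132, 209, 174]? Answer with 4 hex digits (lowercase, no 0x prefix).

efec

Key decimal bytes [185, 132, 209, 174] = b9 84 d1 ae is 4 bytes ≤ B = 6; zero-pad to 6 bytes: K' = b9 84 d1 ae 00 00.
K' ⊕ ipad = 8f b2 e7 98 36 36.  K' ⊕ opad = e5 d8 8d f2 5c 5c.
Inner input = (K'⊕ipad) ∥ m = 8f b2 e7 98 36 36 ∥ 75 46.
Inner hash: even-index sum = 545 mod 256 = 33; odd-index sum = 454 mod 256 = 198 → 21 c6.
Outer input = (K'⊕opad) ∥ inner = e5 d8 8d f2 5c 5c ∥ 21 c6.
Outer hash (tag): even-index sum = 495 mod 256 = 239; odd-index sum = 748 mod 256 = 236 → ef ec.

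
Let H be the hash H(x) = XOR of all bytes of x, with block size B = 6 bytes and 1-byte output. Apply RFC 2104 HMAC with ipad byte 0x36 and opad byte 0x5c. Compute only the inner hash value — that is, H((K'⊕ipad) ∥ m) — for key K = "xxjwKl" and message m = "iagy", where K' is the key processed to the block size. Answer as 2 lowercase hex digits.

2c

Key "xxjwKl" = 78 78 6a 77 4b 6c is exactly B = 6 bytes: K' = 78 78 6a 77 4b 6c.
K' ⊕ ipad = 4e 4e 5c 41 7d 5a.
Inner input = 4e 4e 5c 41 7d 5a ∥ 69 61 67 79.
Inner hash: XOR 4e⊕4e⊕5c⊕41⊕7d⊕5a⊕69⊕61⊕67⊕79 = 2c.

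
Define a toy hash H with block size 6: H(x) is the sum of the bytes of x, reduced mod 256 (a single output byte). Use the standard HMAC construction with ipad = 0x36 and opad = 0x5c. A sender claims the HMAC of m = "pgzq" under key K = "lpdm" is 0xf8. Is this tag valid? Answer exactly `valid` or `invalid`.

valid

Key "lpdm" = 6c 70 64 6d is 4 bytes ≤ B = 6; zero-pad to 6 bytes: K' = 6c 70 64 6d 00 00.
K' ⊕ ipad = 5a 46 52 5b 36 36; K' ⊕ opad = 30 2c 38 31 5c 5c.
Inner hash: sum = 90+70+82+91+54+54+112+103+122+113 = 891; mod 256 = 123 → 7b.
Outer hash (recomputed tag): sum = 48+44+56+49+92+92+123 = 504; mod 256 = 248 → f8.
Recomputed tag = f8; claimed = f8 → match.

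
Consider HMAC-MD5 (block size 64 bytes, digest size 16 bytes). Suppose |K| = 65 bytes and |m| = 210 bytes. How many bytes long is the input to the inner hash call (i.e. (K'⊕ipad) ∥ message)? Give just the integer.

Key is 65 > 64 bytes, so it is hashed to 16 bytes then zero-padded to 64: |K'| = 64.
Inner input = (K'⊕ipad) ∥ m → 64 + 210 = 274 bytes.

274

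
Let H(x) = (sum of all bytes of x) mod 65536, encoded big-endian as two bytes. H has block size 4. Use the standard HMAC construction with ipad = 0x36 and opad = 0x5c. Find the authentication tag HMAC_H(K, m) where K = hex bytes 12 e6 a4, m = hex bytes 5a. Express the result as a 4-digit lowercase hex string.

0274

Key hex bytes 12 e6 a4 is 3 bytes ≤ B = 4; zero-pad to 4 bytes: K' = 12 e6 a4 00.
K' ⊕ ipad = 24 d0 92 36.  K' ⊕ opad = 4e ba f8 5c.
Inner input = (K'⊕ipad) ∥ m = 24 d0 92 36 ∥ 5a.
Inner hash: sum = 36+208+146+54+90 = 534 → 02 16.
Outer input = (K'⊕opad) ∥ inner = 4e ba f8 5c ∥ 02 16.
Outer hash (tag): sum = 78+186+248+92+2+22 = 628 → 02 74.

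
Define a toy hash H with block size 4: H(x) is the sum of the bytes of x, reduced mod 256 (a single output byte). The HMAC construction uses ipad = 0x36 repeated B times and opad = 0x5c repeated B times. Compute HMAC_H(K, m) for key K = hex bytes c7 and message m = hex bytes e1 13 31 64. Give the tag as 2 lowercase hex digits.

Key hex bytes c7 is 1 byte ≤ B = 4; zero-pad to 4 bytes: K' = c7 00 00 00.
K' ⊕ ipad = f1 36 36 36.  K' ⊕ opad = 9b 5c 5c 5c.
Inner input = (K'⊕ipad) ∥ m = f1 36 36 36 ∥ e1 13 31 64.
Inner hash: sum = 241+54+54+54+225+19+49+100 = 796; mod 256 = 28 → 1c.
Outer input = (K'⊕opad) ∥ inner = 9b 5c 5c 5c ∥ 1c.
Outer hash (tag): sum = 155+92+92+92+28 = 459; mod 256 = 203 → cb.

cb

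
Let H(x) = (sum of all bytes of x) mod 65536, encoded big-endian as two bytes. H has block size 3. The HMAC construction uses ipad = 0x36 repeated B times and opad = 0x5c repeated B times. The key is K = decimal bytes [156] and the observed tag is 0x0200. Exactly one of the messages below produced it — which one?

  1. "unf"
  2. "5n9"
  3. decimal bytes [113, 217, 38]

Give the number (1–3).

3

Key decimal bytes [156] = 9c is 1 byte ≤ B = 3; zero-pad to 3 bytes: K' = 9c 00 00.
K' ⊕ ipad = aa 36 36; K' ⊕ opad = c0 5c 5c.
m1: inner = H(aa 36 36 75 6e 66) = 02 5f; tag = H(c0 5c 5c 02 5f) = 01d9
m2: inner = H(aa 36 36 35 6e 39) = 01 f2; tag = H(c0 5c 5c 01 f2) = 026b
m3: inner = H(aa 36 36 71 d9 26) = 02 86; tag = H(c0 5c 5c 02 86) = 0200 ← matches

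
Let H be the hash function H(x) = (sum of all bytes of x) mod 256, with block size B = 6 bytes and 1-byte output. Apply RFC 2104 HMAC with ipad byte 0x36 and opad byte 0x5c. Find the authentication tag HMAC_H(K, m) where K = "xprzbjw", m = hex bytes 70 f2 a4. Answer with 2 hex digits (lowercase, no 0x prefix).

Key "xprzbjw" = 78 70 72 7a 62 6a 77 is 7 bytes > B = 6, so hash it first: H(key) = 17, then zero-pad to 6 bytes: K' = 17 00 00 00 00 00.
K' ⊕ ipad = 21 36 36 36 36 36.  K' ⊕ opad = 4b 5c 5c 5c 5c 5c.
Inner input = (K'⊕ipad) ∥ m = 21 36 36 36 36 36 ∥ 70 f2 a4.
Inner hash: sum = 33+54+54+54+54+54+112+242+164 = 821; mod 256 = 53 → 35.
Outer input = (K'⊕opad) ∥ inner = 4b 5c 5c 5c 5c 5c ∥ 35.
Outer hash (tag): sum = 75+92+92+92+92+92+53 = 588; mod 256 = 76 → 4c.

4c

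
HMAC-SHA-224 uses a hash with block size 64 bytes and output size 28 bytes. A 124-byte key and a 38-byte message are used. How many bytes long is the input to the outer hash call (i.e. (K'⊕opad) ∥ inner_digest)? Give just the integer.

Key is 124 > 64 bytes, so it is hashed to 28 bytes then zero-padded to 64: |K'| = 64.
Outer input = (K'⊕opad) ∥ H(inner) → 64 + 28 = 92 bytes.

92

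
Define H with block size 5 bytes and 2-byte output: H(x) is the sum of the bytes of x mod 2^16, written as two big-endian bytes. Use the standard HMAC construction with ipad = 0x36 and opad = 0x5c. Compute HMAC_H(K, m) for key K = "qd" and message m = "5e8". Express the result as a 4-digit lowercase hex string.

0188

Key "qd" = 71 64 is 2 bytes ≤ B = 5; zero-pad to 5 bytes: K' = 71 64 00 00 00.
K' ⊕ ipad = 47 52 36 36 36.  K' ⊕ opad = 2d 38 5c 5c 5c.
Inner input = (K'⊕ipad) ∥ m = 47 52 36 36 36 ∥ 35 65 38.
Inner hash: sum = 71+82+54+54+54+53+101+56 = 525 → 02 0d.
Outer input = (K'⊕opad) ∥ inner = 2d 38 5c 5c 5c ∥ 02 0d.
Outer hash (tag): sum = 45+56+92+92+92+2+13 = 392 → 01 88.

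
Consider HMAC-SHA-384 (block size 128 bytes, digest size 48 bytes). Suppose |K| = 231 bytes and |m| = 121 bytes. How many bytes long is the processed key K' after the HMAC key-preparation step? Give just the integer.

Key is 231 > 128 bytes, so it is hashed to 48 bytes then zero-padded to 128: |K'| = 128.

128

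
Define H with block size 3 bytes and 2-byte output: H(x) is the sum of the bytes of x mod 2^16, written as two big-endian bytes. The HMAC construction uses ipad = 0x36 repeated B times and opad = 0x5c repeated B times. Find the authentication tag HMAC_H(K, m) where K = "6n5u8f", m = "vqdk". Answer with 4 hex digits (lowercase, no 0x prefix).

0268

Key "6n5u8f" = 36 6e 35 75 38 66 is 6 bytes > B = 3, so hash it first: H(key) = 01 ec, then zero-pad to 3 bytes: K' = 01 ec 00.
K' ⊕ ipad = 37 da 36.  K' ⊕ opad = 5d b0 5c.
Inner input = (K'⊕ipad) ∥ m = 37 da 36 ∥ 76 71 64 6b.
Inner hash: sum = 55+218+54+118+113+100+107 = 765 → 02 fd.
Outer input = (K'⊕opad) ∥ inner = 5d b0 5c ∥ 02 fd.
Outer hash (tag): sum = 93+176+92+2+253 = 616 → 02 68.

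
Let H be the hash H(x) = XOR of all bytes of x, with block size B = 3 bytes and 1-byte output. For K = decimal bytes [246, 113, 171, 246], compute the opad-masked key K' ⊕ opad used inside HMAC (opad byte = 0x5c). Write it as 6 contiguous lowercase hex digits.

865c5c

Key decimal bytes [246, 113, 171, 246] = f6 71 ab f6 is 4 bytes > B = 3, so hash it first: H(key) = da, then zero-pad to 3 bytes: K' = da 00 00.
XOR each byte with 0x5c: da⊕5c=86, 00⊕5c=5c, 00⊕5c=5c.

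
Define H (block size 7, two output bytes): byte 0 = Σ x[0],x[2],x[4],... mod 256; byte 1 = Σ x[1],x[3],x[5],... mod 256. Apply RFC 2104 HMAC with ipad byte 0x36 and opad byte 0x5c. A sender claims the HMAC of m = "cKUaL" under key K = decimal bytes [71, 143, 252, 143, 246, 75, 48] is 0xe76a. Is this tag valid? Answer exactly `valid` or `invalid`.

invalid

Key decimal bytes [71, 143, 252, 143, 246, 75, 48] = 47 8f fc 8f f6 4b 30 is exactly B = 7 bytes: K' = 47 8f fc 8f f6 4b 30.
K' ⊕ ipad = 71 b9 ca b9 c0 7d 06; K' ⊕ opad = 1b d3 a0 d3 aa 17 6c.
Inner hash: even-index sum = 685 mod 256 = 173; odd-index sum = 755 mod 256 = 243 → ad f3.
Outer hash (recomputed tag): even-index sum = 708 mod 256 = 196; odd-index sum = 618 mod 256 = 106 → c4 6a.
Recomputed tag = c46a; claimed = e76a → mismatch.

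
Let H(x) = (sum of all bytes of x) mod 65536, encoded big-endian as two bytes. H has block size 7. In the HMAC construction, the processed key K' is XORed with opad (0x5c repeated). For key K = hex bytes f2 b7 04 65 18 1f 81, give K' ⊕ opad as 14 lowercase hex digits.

Key hex bytes f2 b7 04 65 18 1f 81 is exactly B = 7 bytes: K' = f2 b7 04 65 18 1f 81.
XOR each byte with 0x5c: f2⊕5c=ae, b7⊕5c=eb, 04⊕5c=58, 65⊕5c=39, 18⊕5c=44, 1f⊕5c=43, 81⊕5c=dd.

aeeb58394443dd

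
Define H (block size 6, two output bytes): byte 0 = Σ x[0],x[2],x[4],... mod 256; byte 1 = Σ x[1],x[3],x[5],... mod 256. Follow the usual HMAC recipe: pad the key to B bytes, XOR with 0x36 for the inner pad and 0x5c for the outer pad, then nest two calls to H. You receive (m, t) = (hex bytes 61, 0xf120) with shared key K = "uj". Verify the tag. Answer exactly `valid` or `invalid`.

invalid

Key "uj" = 75 6a is 2 bytes ≤ B = 6; zero-pad to 6 bytes: K' = 75 6a 00 00 00 00.
K' ⊕ ipad = 43 5c 36 36 36 36; K' ⊕ opad = 29 36 5c 5c 5c 5c.
Inner hash: even-index sum = 272 mod 256 = 16; odd-index sum = 200 mod 256 = 200 → 10 c8.
Outer hash (recomputed tag): even-index sum = 241 mod 256 = 241; odd-index sum = 438 mod 256 = 182 → f1 b6.
Recomputed tag = f1b6; claimed = f120 → mismatch.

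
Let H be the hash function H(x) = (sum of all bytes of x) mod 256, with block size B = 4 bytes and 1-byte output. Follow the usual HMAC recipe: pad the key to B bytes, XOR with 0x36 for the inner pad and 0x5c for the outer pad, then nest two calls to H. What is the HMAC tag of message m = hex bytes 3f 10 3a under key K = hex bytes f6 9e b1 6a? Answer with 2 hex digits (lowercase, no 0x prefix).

Key hex bytes f6 9e b1 6a is exactly B = 4 bytes: K' = f6 9e b1 6a.
K' ⊕ ipad = c0 a8 87 5c.  K' ⊕ opad = aa c2 ed 36.
Inner input = (K'⊕ipad) ∥ m = c0 a8 87 5c ∥ 3f 10 3a.
Inner hash: sum = 192+168+135+92+63+16+58 = 724; mod 256 = 212 → d4.
Outer input = (K'⊕opad) ∥ inner = aa c2 ed 36 ∥ d4.
Outer hash (tag): sum = 170+194+237+54+212 = 867; mod 256 = 99 → 63.

63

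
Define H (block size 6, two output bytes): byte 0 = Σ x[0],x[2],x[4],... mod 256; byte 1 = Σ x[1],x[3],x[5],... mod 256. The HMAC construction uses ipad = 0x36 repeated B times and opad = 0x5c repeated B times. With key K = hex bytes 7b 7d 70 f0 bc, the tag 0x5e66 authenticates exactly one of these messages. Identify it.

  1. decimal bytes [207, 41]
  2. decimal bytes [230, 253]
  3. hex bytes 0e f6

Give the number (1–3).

3

Key hex bytes 7b 7d 70 f0 bc is 5 bytes ≤ B = 6; zero-pad to 6 bytes: K' = 7b 7d 70 f0 bc 00.
K' ⊕ ipad = 4d 4b 46 c6 8a 36; K' ⊕ opad = 27 21 2c ac e0 5c.
m1: inner = H(4d 4b 46 c6 8a 36 cf 29) = ec 70; tag = H(27 21 2c ac e0 5c ec 70) = 1f99
m2: inner = H(4d 4b 46 c6 8a 36 e6 fd) = 03 44; tag = H(27 21 2c ac e0 5c 03 44) = 366d
m3: inner = H(4d 4b 46 c6 8a 36 0e f6) = 2b 3d; tag = H(27 21 2c ac e0 5c 2b 3d) = 5e66 ← matches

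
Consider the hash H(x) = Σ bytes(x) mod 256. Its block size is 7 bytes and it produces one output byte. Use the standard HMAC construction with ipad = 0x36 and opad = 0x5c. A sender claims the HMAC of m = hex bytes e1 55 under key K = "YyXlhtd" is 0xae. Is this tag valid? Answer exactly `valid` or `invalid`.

invalid

Key "YyXlhtd" = 59 79 58 6c 68 74 64 is exactly B = 7 bytes: K' = 59 79 58 6c 68 74 64.
K' ⊕ ipad = 6f 4f 6e 5a 5e 42 52; K' ⊕ opad = 05 25 04 30 34 28 38.
Inner hash: sum = 111+79+110+90+94+66+82+225+85 = 942; mod 256 = 174 → ae.
Outer hash (recomputed tag): sum = 5+37+4+48+52+40+56+174 = 416; mod 256 = 160 → a0.
Recomputed tag = a0; claimed = ae → mismatch.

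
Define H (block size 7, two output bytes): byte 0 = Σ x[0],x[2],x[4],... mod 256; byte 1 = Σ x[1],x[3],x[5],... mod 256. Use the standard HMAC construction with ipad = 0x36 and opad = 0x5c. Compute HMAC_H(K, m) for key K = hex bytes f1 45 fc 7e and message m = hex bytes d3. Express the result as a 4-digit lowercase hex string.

Key hex bytes f1 45 fc 7e is 4 bytes ≤ B = 7; zero-pad to 7 bytes: K' = f1 45 fc 7e 00 00 00.
K' ⊕ ipad = c7 73 ca 48 36 36 36.  K' ⊕ opad = ad 19 a0 22 5c 5c 5c.
Inner input = (K'⊕ipad) ∥ m = c7 73 ca 48 36 36 36 ∥ d3.
Inner hash: even-index sum = 509 mod 256 = 253; odd-index sum = 452 mod 256 = 196 → fd c4.
Outer input = (K'⊕opad) ∥ inner = ad 19 a0 22 5c 5c 5c ∥ fd c4.
Outer hash (tag): even-index sum = 713 mod 256 = 201; odd-index sum = 404 mod 256 = 148 → c9 94.

c994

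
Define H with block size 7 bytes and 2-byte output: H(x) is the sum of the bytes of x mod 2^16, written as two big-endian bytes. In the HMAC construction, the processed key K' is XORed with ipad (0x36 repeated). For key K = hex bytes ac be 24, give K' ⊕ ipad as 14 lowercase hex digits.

9a881236363636

Key hex bytes ac be 24 is 3 bytes ≤ B = 7; zero-pad to 7 bytes: K' = ac be 24 00 00 00 00.
XOR each byte with 0x36: ac⊕36=9a, be⊕36=88, 24⊕36=12, 00⊕36=36, 00⊕36=36, 00⊕36=36, 00⊕36=36.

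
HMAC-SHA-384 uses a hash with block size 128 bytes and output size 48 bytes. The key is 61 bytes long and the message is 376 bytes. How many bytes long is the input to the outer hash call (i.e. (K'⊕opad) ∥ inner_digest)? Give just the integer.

176

Key is 61 ≤ 128 bytes, zero-padded: |K'| = 128.
Outer input = (K'⊕opad) ∥ H(inner) → 128 + 48 = 176 bytes.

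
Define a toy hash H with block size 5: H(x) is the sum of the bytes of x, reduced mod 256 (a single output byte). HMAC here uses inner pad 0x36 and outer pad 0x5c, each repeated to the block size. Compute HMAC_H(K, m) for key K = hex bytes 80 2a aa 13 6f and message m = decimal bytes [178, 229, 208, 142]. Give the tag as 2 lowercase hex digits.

Key hex bytes 80 2a aa 13 6f is exactly B = 5 bytes: K' = 80 2a aa 13 6f.
K' ⊕ ipad = b6 1c 9c 25 59.  K' ⊕ opad = dc 76 f6 4f 33.
Inner input = (K'⊕ipad) ∥ m = b6 1c 9c 25 59 ∥ b2 e5 d0 8e.
Inner hash: sum = 182+28+156+37+89+178+229+208+142 = 1249; mod 256 = 225 → e1.
Outer input = (K'⊕opad) ∥ inner = dc 76 f6 4f 33 ∥ e1.
Outer hash (tag): sum = 220+118+246+79+51+225 = 939; mod 256 = 171 → ab.

ab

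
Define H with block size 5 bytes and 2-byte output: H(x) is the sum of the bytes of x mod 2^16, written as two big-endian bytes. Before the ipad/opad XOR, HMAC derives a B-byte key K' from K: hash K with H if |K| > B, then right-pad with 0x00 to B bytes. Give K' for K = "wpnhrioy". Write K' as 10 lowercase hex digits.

|K| = 8 > B = 5, so first hash the key.
H(K): sum = 119+112+110+104+114+105+111+121 = 896 → 03 80.
Zero-pad H(K) = 03 80 to 5 bytes: K' = 03 80 00 00 00.

0380000000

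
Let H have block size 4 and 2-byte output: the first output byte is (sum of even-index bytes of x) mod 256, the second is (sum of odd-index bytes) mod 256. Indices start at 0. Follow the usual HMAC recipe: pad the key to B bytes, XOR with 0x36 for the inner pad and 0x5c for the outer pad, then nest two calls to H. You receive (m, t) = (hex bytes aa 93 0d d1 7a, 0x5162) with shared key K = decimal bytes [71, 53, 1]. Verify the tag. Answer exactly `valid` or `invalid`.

valid

Key decimal bytes [71, 53, 1] = 47 35 01 is 3 bytes ≤ B = 4; zero-pad to 4 bytes: K' = 47 35 01 00.
K' ⊕ ipad = 71 03 37 36; K' ⊕ opad = 1b 69 5d 5c.
Inner hash: even-index sum = 473 mod 256 = 217; odd-index sum = 413 mod 256 = 157 → d9 9d.
Outer hash (recomputed tag): even-index sum = 337 mod 256 = 81; odd-index sum = 354 mod 256 = 98 → 51 62.
Recomputed tag = 5162; claimed = 5162 → match.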